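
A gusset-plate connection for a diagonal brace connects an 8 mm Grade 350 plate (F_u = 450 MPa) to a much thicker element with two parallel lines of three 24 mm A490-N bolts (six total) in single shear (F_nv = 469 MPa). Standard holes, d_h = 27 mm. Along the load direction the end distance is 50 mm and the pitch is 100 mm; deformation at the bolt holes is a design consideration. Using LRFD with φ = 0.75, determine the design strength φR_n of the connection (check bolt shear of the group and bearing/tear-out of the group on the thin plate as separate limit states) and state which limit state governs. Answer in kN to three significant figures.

Bolt shear: A_b = π·24²/4 = 452.4 mm²; R_n = 469 × 452.4 × 6 × 1 / 1000 = 1273 kN → 0.75 × 1273 = 955 kN.
Bearing (1.2 l_c t F_u ≤ 2.4 d t F_u): upper limit = 2.4·24·8·450 / 1000 = 207.4 kN.
  Edge l_c = 50 − 27/2 = 36.5 → r_n = 157.7 kN; interior l_c = 100 − 27 = 73 → r_n = 207.4 kN.
  R_n,bearing = 2·157.7 + 4·207.4 = 1145 kN → 0.75 × 1145 = 859 kN.
Bearing governs: 859 kN.

859 kN (bearing governs)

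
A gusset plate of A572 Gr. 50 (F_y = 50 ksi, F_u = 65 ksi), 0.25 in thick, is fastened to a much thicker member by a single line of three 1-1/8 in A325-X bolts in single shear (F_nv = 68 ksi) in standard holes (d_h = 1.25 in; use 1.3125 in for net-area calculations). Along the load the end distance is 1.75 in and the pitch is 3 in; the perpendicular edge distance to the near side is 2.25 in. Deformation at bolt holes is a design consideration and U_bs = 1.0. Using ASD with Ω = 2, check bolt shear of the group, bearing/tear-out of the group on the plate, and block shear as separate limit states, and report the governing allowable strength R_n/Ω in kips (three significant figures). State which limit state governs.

Bolt shear: A_b = π·1.125²/4 = 0.994 in²; R_n = 68 × 0.994 × 3 × 1 = 202.8 kips → 202.8 / 2 = 101 kips.
Bearing: edge l_c = 1.125, r_n = 21.94 kips; interior l_c = 1.75, r_n = 34.12 kips; R_n = 21.94 + 2·34.12 = 90.19 kips → 45.1 kips.
Block shear: A_gv = 1.938, A_nv = 1.117, A_nt = 0.3984 in²; R_n = min(0.6F_uA_nv, 0.6F_yA_gv) + U_bs·F_u·A_nt = 69.47 kips → 34.7 kips.
Block shear governs: 34.7 kips.

34.7 kips (block shear governs)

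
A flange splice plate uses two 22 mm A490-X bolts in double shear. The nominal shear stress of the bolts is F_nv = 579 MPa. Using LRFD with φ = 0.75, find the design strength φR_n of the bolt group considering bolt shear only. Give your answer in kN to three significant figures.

A_b = π × 22² / 4 = 380.1 mm².
R_n = F_nv · A_b · n · n_s = 579 × 380.1 × 2 × 2 / 1000 = 880.4 kN.
Design strength φR_n = 0.75 × 880.4 = 660 kN.

660 kN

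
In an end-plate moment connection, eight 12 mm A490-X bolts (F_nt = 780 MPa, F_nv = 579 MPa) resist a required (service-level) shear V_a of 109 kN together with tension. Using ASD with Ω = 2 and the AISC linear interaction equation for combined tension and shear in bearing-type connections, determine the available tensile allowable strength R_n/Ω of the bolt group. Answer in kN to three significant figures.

A_b = π·12²/4 = 113.1 mm²; f_rv = 109 × 1000 / (8 × 113.1) = 120.5 MPa.
F'_nt = 1.3 F_nt − (Ω F_nt / F_nv) f_rv = 1.3·780 − (2·780/579)·120.5 = 689.4 MPa, capped at F_nt → F'_nt = 689.4 MPa.
R_n = F'_nt · A_b · n = 689.4 × 113.1 × 8 / 1000 = 623.8 kN.
Allowable strength R_n/Ω = 623.8 / 2 = 312 kN.

312 kN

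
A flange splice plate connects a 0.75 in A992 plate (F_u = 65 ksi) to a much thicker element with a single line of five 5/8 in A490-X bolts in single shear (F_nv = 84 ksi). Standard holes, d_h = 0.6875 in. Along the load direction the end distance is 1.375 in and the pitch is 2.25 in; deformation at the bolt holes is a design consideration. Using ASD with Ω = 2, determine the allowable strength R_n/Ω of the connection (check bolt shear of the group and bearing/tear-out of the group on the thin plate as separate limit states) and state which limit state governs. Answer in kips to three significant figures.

Bolt shear: A_b = π·0.625²/4 = 0.3068 in²; R_n = 84 × 0.3068 × 5 × 1 = 128.9 kips → 128.9 / 2 = 64.4 kips.
Bearing (1.2 l_c t F_u ≤ 2.4 d t F_u): upper limit = 2.4·0.625·0.75·65 = 73.12 kips.
  Edge l_c = 1.375 − 0.6875/2 = 1.031 → r_n = 60.33 kips; interior l_c = 2.25 − 0.6875 = 1.562 → r_n = 73.12 kips.
  R_n,bearing = 1·60.33 + 4·73.12 = 352.8 kips → 352.8 / 2 = 176 kips.
Bolt shear governs: 64.4 kips.

64.4 kips (bolt shear governs)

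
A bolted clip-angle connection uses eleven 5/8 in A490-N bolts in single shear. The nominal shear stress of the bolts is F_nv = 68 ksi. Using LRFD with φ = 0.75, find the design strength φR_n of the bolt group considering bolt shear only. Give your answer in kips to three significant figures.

172 kips

A_b = π × 0.625² / 4 = 0.3068 in².
R_n = F_nv · A_b · n · n_s = 68 × 0.3068 × 11 × 1 = 229.5 kips.
Design strength φR_n = 0.75 × 229.5 = 172 kips.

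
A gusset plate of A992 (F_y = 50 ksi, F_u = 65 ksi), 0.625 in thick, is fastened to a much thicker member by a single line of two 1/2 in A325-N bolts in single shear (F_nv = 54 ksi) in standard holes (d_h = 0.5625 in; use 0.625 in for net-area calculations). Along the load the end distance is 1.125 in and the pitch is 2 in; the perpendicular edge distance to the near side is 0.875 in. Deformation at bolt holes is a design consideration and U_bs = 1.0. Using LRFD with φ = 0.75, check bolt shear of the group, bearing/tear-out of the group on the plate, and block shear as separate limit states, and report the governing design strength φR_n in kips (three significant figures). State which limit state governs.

Bolt shear: A_b = π·0.5²/4 = 0.1963 in²; R_n = 54 × 0.1963 × 2 × 1 = 21.21 kips → 0.75 × 21.21 = 15.9 kips.
Bearing: edge l_c = 0.8438, r_n = 41.13 kips; interior l_c = 1.438, r_n = 48.75 kips; R_n = 41.13 + 1·48.75 = 89.88 kips → 67.4 kips.
Block shear: A_gv = 1.953, A_nv = 1.367, A_nt = 0.3516 in²; R_n = min(0.6F_uA_nv, 0.6F_yA_gv) + U_bs·F_u·A_nt = 76.17 kips → 57.1 kips.
Bolt shear governs: 15.9 kips.

15.9 kips (bolt shear governs)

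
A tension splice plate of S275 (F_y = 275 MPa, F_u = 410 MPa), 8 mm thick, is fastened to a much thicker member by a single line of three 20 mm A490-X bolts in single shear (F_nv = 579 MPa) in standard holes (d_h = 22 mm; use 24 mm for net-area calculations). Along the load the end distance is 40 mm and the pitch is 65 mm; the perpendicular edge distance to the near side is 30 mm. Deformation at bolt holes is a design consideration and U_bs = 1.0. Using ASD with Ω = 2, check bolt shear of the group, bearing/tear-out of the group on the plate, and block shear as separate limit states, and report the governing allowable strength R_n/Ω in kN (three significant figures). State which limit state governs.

138 kN (block shear governs)

Bolt shear: A_b = π·20²/4 = 314.2 mm²; R_n = 579 × 314.2 × 3 × 1 / 1000 = 545.7 kN → 545.7 / 2 = 273 kN.
Bearing: edge l_c = 29, r_n = 114.1 kN; interior l_c = 43, r_n = 157.4 kN; R_n = 114.1 + 2·157.4 = 429 kN → 215 kN.
Block shear: A_gv = 1360, A_nv = 880, A_nt = 144 mm²; R_n = min(0.6F_uA_nv, 0.6F_yA_gv) + U_bs·F_u·A_nt = 275.5 kN → 138 kN.
Block shear governs: 138 kN.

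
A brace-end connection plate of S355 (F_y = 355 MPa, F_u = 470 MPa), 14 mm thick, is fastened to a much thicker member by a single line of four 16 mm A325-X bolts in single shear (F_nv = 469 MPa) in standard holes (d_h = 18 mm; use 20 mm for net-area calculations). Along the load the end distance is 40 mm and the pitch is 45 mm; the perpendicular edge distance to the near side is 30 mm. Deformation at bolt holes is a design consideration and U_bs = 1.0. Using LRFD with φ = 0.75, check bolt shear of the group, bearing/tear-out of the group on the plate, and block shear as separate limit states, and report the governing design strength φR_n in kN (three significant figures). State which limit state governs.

283 kN (bolt shear governs)

Bolt shear: A_b = π·16²/4 = 201.1 mm²; R_n = 469 × 201.1 × 4 × 1 / 1000 = 377.2 kN → 0.75 × 377.2 = 283 kN.
Bearing: edge l_c = 31, r_n = 244.8 kN; interior l_c = 27, r_n = 213.2 kN; R_n = 244.8 + 3·213.2 = 884.4 kN → 663 kN.
Block shear: A_gv = 2450, A_nv = 1470, A_nt = 280 mm²; R_n = min(0.6F_uA_nv, 0.6F_yA_gv) + U_bs·F_u·A_nt = 546.1 kN → 410 kN.
Bolt shear governs: 283 kN.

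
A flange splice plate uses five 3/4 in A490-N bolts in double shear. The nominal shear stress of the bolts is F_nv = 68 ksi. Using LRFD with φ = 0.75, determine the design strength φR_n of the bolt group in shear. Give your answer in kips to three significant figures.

A_b = π × 0.75² / 4 = 0.4418 in².
R_n = F_nv · A_b · n · n_s = 68 × 0.4418 × 5 × 2 = 300.4 kips.
Design strength φR_n = 0.75 × 300.4 = 225 kips.

225 kips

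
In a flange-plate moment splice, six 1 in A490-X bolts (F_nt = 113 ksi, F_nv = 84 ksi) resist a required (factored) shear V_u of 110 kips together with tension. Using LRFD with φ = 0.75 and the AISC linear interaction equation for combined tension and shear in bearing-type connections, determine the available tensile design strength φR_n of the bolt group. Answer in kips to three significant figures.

A_b = π·1²/4 = 0.7854 in²; f_rv = 110 / (6 × 0.7854) = 23.34 ksi.
F'_nt = 1.3 F_nt − (F_nt / φF_nv) f_rv = 1.3·113 − (113/(0.75·84))·23.34 = 105 ksi, capped at F_nt → F'_nt = 105 ksi.
R_n = F'_nt · A_b · n = 105 × 0.7854 × 6 = 494.9 kips.
Design strength φR_n = 0.75 × 494.9 = 371 kips.

371 kips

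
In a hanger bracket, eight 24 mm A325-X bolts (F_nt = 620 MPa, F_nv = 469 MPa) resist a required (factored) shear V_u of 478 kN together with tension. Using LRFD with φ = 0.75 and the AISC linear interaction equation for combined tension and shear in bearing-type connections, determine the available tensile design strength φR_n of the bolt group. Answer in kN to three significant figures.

A_b = π·24²/4 = 452.4 mm²; f_rv = 478 × 1000 / (8 × 452.4) = 132.1 MPa.
F'_nt = 1.3 F_nt − (F_nt / φF_nv) f_rv = 1.3·620 − (620/(0.75·469))·132.1 = 573.2 MPa, capped at F_nt → F'_nt = 573.2 MPa.
R_n = F'_nt · A_b · n = 573.2 × 452.4 × 8 / 1000 = 2074 kN.
Design strength φR_n = 0.75 × 2074 = 1560 kN.

1560 kN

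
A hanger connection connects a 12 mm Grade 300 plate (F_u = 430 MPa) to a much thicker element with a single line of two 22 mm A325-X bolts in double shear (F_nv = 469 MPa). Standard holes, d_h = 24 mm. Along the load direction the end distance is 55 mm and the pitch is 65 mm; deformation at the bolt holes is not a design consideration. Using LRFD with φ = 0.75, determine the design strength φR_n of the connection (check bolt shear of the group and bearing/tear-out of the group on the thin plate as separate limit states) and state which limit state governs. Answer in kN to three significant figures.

Bolt shear: A_b = π·22²/4 = 380.1 mm²; R_n = 469 × 380.1 × 2 × 2 / 1000 = 713.1 kN → 0.75 × 713.1 = 535 kN.
Bearing (1.5 l_c t F_u ≤ 3.0 d t F_u): upper limit = 3.0·22·12·430 / 1000 = 340.6 kN.
  Edge l_c = 55 − 24/2 = 43 → r_n = 332.8 kN; interior l_c = 65 − 24 = 41 → r_n = 317.3 kN.
  R_n,bearing = 1·332.8 + 1·317.3 = 650.2 kN → 0.75 × 650.2 = 488 kN.
Bearing governs: 488 kN.

488 kN (bearing governs)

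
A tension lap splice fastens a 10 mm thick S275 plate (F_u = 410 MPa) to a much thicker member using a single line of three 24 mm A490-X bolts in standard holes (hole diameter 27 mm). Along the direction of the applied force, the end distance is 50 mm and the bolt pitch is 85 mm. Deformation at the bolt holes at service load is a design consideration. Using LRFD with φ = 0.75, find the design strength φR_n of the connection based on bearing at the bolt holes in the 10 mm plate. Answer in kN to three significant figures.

489 kN

Per bolt r_n = 1.2 l_c t F_u ≤ 2.4 d t F_u; upper limit = 2.4 × 24 × 10 × 410 / 1000 = 236.2 kN.
Edge bolt: l_c = 50 − 27/2 = 36.5 mm → 1.2 × 36.5 × 10 × 410 / 1000 = 179.6 → r_n = 179.6 kN.
Interior bolts: l_c = 85 − 27 = 58 mm → 1.2 × 58 × 10 × 410 / 1000 = 285.4 → r_n = 236.2 kN.
R_n = 1 × 179.6 + 2 × 236.2 = 651.9 kN.
Design strength φR_n = 0.75 × 651.9 = 489 kN.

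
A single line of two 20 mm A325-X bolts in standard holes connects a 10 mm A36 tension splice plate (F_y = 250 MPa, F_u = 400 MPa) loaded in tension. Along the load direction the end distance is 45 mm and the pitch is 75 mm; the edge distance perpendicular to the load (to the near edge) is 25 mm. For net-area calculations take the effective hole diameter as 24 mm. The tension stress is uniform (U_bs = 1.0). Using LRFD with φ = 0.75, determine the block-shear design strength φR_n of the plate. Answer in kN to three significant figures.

Shear plane L_v = 45 + 1·75 = 120 mm; A_gv = 120 × 10 = 1200 mm².
A_nv = (120 − 1.5·24) × 10 = 840 mm².
A_nt = (25 − 0.5·24) × 10 = 130 mm².
0.6 F_u A_nv = 201.6 kN; 0.6 F_y A_gv = 180 kN → shear yielding governs the shear term.
R_n = 180 + 1.0 × 400 × 130 / 1000 = 232 kN.
Design strength φR_n = 0.75 × 232 = 174 kN.

174 kN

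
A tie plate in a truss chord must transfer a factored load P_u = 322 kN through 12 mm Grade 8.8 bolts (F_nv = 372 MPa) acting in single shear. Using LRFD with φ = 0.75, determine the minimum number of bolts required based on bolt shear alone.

A_b = π·12²/4 = 113.1 mm².
Per-bolt design strength φR_n = 0.75 × 372 × 113.1 × 1 / 1000 = 31.55 kN.
n ≥ 322 / 31.55 = 10.2 → use 11 bolts.

11 bolts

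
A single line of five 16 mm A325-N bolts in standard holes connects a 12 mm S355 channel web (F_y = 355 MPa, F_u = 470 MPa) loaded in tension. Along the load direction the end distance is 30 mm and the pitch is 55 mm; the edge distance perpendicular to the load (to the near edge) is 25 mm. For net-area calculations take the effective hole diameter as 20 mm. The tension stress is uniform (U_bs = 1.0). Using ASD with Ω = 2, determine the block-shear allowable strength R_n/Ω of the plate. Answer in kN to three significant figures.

313 kN

Shear plane L_v = 30 + 4·55 = 250 mm; A_gv = 250 × 12 = 3000 mm².
A_nv = (250 − 4.5·20) × 12 = 1920 mm².
A_nt = (25 − 0.5·20) × 12 = 180 mm².
0.6 F_u A_nv = 541.4 kN; 0.6 F_y A_gv = 639 kN → shear rupture governs the shear term.
R_n = 541.4 + 1.0 × 470 × 180 / 1000 = 626 kN.
Allowable strength R_n/Ω = 626 / 2 = 313 kN.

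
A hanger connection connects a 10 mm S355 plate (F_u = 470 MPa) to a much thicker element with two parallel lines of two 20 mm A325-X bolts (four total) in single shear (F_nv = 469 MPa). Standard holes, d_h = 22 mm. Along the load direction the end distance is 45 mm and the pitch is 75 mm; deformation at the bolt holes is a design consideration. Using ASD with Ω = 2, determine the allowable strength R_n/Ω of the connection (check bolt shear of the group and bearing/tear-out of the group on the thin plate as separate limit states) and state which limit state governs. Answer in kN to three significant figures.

Bolt shear: A_b = π·20²/4 = 314.2 mm²; R_n = 469 × 314.2 × 4 × 1 / 1000 = 589.4 kN → 589.4 / 2 = 295 kN.
Bearing (1.2 l_c t F_u ≤ 2.4 d t F_u): upper limit = 2.4·20·10·470 / 1000 = 225.6 kN.
  Edge l_c = 45 − 22/2 = 34 → r_n = 191.8 kN; interior l_c = 75 − 22 = 53 → r_n = 225.6 kN.
  R_n,bearing = 2·191.8 + 2·225.6 = 834.7 kN → 834.7 / 2 = 417 kN.
Bolt shear governs: 295 kN.

295 kN (bolt shear governs)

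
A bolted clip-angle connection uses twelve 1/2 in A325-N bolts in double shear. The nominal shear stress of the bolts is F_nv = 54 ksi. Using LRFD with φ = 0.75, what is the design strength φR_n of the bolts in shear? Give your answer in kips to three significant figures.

191 kips

A_b = π × 0.5² / 4 = 0.1963 in².
R_n = F_nv · A_b · n · n_s = 54 × 0.1963 × 12 × 2 = 254.5 kips.
Design strength φR_n = 0.75 × 254.5 = 191 kips.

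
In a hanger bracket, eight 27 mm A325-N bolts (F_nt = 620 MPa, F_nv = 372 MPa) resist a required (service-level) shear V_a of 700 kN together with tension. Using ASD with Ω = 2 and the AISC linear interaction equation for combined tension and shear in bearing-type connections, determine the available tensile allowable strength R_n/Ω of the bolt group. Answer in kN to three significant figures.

A_b = π·27²/4 = 572.6 mm²; f_rv = 700 × 1000 / (8 × 572.6) = 152.8 MPa.
F'_nt = 1.3 F_nt − (Ω F_nt / F_nv) f_rv = 1.3·620 − (2·620/372)·152.8 = 296.6 MPa, capped at F_nt → F'_nt = 296.6 MPa.
R_n = F'_nt · A_b · n = 296.6 × 572.6 × 8 / 1000 = 1359 kN.
Allowable strength R_n/Ω = 1359 / 2 = 679 kN.

679 kN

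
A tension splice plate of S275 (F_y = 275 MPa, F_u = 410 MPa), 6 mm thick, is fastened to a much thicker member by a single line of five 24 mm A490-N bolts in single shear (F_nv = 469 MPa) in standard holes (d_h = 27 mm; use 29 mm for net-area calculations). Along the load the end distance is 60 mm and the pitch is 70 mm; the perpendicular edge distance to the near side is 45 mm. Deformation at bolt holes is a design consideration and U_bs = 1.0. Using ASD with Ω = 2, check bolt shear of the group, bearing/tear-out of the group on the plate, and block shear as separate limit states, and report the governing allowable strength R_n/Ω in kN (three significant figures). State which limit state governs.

Bolt shear: A_b = π·24²/4 = 452.4 mm²; R_n = 469 × 452.4 × 5 × 1 / 1000 = 1061 kN → 1061 / 2 = 530 kN.
Bearing: edge l_c = 46.5, r_n = 137.3 kN; interior l_c = 43, r_n = 126.9 kN; R_n = 137.3 + 4·126.9 = 645 kN → 323 kN.
Block shear: A_gv = 2040, A_nv = 1257, A_nt = 183 mm²; R_n = min(0.6F_uA_nv, 0.6F_yA_gv) + U_bs·F_u·A_nt = 384.3 kN → 192 kN.
Block shear governs: 192 kN.

192 kN (block shear governs)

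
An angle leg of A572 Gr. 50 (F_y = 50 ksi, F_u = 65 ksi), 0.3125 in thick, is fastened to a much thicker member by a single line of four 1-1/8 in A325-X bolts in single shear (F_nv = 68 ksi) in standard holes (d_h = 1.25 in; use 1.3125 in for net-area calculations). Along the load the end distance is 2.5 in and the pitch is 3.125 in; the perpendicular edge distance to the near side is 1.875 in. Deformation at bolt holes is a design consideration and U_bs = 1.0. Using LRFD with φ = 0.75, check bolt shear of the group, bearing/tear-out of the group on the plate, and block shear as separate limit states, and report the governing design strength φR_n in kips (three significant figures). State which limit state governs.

85.1 kips (block shear governs)

Bolt shear: A_b = π·1.125²/4 = 0.994 in²; R_n = 68 × 0.994 × 4 × 1 = 270.4 kips → 0.75 × 270.4 = 203 kips.
Bearing: edge l_c = 1.875, r_n = 45.7 kips; interior l_c = 1.875, r_n = 45.7 kips; R_n = 45.7 + 3·45.7 = 182.8 kips → 137 kips.
Block shear: A_gv = 3.711, A_nv = 2.275, A_nt = 0.3809 in²; R_n = min(0.6F_uA_nv, 0.6F_yA_gv) + U_bs·F_u·A_nt = 113.5 kips → 85.1 kips.
Block shear governs: 85.1 kips.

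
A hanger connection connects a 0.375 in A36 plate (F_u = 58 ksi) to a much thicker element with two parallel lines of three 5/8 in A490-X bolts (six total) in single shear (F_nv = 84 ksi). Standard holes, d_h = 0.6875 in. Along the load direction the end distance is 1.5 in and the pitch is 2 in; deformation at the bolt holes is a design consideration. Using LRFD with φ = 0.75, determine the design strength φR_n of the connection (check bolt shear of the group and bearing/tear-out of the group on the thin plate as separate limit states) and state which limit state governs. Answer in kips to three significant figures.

Bolt shear: A_b = π·0.625²/4 = 0.3068 in²; R_n = 84 × 0.3068 × 6 × 1 = 154.6 kips → 0.75 × 154.6 = 116 kips.
Bearing (1.2 l_c t F_u ≤ 2.4 d t F_u): upper limit = 2.4·0.625·0.375·58 = 32.62 kips.
  Edge l_c = 1.5 − 0.6875/2 = 1.156 → r_n = 30.18 kips; interior l_c = 2 − 0.6875 = 1.312 → r_n = 32.62 kips.
  R_n,bearing = 2·30.18 + 4·32.62 = 190.9 kips → 0.75 × 190.9 = 143 kips.
Bolt shear governs: 116 kips.

116 kips (bolt shear governs)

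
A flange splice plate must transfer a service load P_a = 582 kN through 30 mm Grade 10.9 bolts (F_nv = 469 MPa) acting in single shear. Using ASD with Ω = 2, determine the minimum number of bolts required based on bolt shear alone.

4 bolts

A_b = π·30²/4 = 706.9 mm².
Per-bolt allowable strength R_n/Ω = 469 × 706.9 × 1 / 1000 / 2 = 165.8 kN.
n ≥ 582 / 165.8 = 3.511 → use 4 bolts.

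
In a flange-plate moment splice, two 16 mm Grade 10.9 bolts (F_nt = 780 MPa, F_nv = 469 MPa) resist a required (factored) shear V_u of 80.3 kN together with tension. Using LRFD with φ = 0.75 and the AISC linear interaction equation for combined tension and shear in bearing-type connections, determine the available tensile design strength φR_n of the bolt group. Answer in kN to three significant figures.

172 kN

A_b = π·16²/4 = 201.1 mm²; f_rv = 80.3 × 1000 / (2 × 201.1) = 199.7 MPa.
F'_nt = 1.3 F_nt − (F_nt / φF_nv) f_rv = 1.3·780 − (780/(0.75·469))·199.7 = 571.2 MPa, capped at F_nt → F'_nt = 571.2 MPa.
R_n = F'_nt · A_b · n = 571.2 × 201.1 × 2 / 1000 = 229.7 kN.
Design strength φR_n = 0.75 × 229.7 = 172 kN.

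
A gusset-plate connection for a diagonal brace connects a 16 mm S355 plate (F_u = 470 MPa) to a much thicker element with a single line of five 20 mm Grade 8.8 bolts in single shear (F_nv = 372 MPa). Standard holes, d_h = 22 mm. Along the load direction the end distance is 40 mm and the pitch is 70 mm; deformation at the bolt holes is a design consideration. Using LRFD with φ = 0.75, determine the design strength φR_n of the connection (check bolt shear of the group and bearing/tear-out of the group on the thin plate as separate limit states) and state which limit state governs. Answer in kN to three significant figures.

438 kN (bolt shear governs)

Bolt shear: A_b = π·20²/4 = 314.2 mm²; R_n = 372 × 314.2 × 5 × 1 / 1000 = 584.3 kN → 0.75 × 584.3 = 438 kN.
Bearing (1.2 l_c t F_u ≤ 2.4 d t F_u): upper limit = 2.4·20·16·470 / 1000 = 361 kN.
  Edge l_c = 40 − 22/2 = 29 → r_n = 261.7 kN; interior l_c = 70 − 22 = 48 → r_n = 361 kN.
  R_n,bearing = 1·261.7 + 4·361 = 1706 kN → 0.75 × 1706 = 1280 kN.
Bolt shear governs: 438 kN.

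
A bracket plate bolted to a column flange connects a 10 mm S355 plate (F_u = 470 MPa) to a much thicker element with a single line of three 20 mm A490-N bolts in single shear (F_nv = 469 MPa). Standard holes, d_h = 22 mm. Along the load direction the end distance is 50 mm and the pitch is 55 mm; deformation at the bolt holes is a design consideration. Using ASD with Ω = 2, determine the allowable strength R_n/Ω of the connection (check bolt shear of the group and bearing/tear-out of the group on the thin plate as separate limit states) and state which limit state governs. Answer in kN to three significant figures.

Bolt shear: A_b = π·20²/4 = 314.2 mm²; R_n = 469 × 314.2 × 3 × 1 / 1000 = 442 kN → 442 / 2 = 221 kN.
Bearing (1.2 l_c t F_u ≤ 2.4 d t F_u): upper limit = 2.4·20·10·470 / 1000 = 225.6 kN.
  Edge l_c = 50 − 22/2 = 39 → r_n = 220 kN; interior l_c = 55 − 22 = 33 → r_n = 186.1 kN.
  R_n,bearing = 1·220 + 2·186.1 = 592.2 kN → 592.2 / 2 = 296 kN.
Bolt shear governs: 221 kN.

221 kN (bolt shear governs)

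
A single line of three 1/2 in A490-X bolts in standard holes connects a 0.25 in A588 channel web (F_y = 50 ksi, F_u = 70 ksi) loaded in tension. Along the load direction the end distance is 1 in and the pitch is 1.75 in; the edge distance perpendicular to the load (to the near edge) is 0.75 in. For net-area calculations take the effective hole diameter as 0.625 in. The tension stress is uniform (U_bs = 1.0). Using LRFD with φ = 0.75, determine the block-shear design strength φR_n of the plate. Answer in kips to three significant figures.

28.9 kips

Shear plane L_v = 1 + 2·1.75 = 4.5 in; A_gv = 4.5 × 0.25 = 1.125 in².
A_nv = (4.5 − 2.5·0.625) × 0.25 = 0.7344 in².
A_nt = (0.75 − 0.5·0.625) × 0.25 = 0.1094 in².
0.6 F_u A_nv = 30.84 kips; 0.6 F_y A_gv = 33.75 kips → shear rupture governs the shear term.
R_n = 30.84 + 1.0 × 70 × 0.1094 = 38.5 kips.
Design strength φR_n = 0.75 × 38.5 = 28.9 kips.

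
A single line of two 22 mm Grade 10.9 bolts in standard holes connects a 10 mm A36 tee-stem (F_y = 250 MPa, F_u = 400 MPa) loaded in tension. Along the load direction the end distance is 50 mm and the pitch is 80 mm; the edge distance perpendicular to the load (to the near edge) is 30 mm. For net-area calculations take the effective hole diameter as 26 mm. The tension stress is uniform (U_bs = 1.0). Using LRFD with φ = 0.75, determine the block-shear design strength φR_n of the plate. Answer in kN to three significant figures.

Shear plane L_v = 50 + 1·80 = 130 mm; A_gv = 130 × 10 = 1300 mm².
A_nv = (130 − 1.5·26) × 10 = 910 mm².
A_nt = (30 − 0.5·26) × 10 = 170 mm².
0.6 F_u A_nv = 218.4 kN; 0.6 F_y A_gv = 195 kN → shear yielding governs the shear term.
R_n = 195 + 1.0 × 400 × 170 / 1000 = 263 kN.
Design strength φR_n = 0.75 × 263 = 197 kN.

197 kN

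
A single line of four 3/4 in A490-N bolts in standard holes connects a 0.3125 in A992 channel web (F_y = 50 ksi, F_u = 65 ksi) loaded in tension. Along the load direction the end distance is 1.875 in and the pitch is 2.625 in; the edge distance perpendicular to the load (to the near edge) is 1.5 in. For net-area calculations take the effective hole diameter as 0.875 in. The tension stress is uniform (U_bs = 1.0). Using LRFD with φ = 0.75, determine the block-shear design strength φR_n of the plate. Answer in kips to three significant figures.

Shear plane L_v = 1.875 + 3·2.625 = 9.75 in; A_gv = 9.75 × 0.3125 = 3.047 in².
A_nv = (9.75 − 3.5·0.875) × 0.3125 = 2.09 in².
A_nt = (1.5 − 0.5·0.875) × 0.3125 = 0.332 in².
0.6 F_u A_nv = 81.5 kips; 0.6 F_y A_gv = 91.41 kips → shear rupture governs the shear term.
R_n = 81.5 + 1.0 × 65 × 0.332 = 103.1 kips.
Design strength φR_n = 0.75 × 103.1 = 77.3 kips.

77.3 kips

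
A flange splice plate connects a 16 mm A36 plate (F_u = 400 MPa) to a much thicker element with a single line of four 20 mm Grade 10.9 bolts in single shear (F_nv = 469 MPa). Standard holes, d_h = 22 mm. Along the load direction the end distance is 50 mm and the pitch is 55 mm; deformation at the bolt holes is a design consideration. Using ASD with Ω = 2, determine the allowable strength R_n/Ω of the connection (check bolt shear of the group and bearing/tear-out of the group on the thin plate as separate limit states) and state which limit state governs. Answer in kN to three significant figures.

Bolt shear: A_b = π·20²/4 = 314.2 mm²; R_n = 469 × 314.2 × 4 × 1 / 1000 = 589.4 kN → 589.4 / 2 = 295 kN.
Bearing (1.2 l_c t F_u ≤ 2.4 d t F_u): upper limit = 2.4·20·16·400 / 1000 = 307.2 kN.
  Edge l_c = 50 − 22/2 = 39 → r_n = 299.5 kN; interior l_c = 55 − 22 = 33 → r_n = 253.4 kN.
  R_n,bearing = 1·299.5 + 3·253.4 = 1060 kN → 1060 / 2 = 530 kN.
Bolt shear governs: 295 kN.

295 kN (bolt shear governs)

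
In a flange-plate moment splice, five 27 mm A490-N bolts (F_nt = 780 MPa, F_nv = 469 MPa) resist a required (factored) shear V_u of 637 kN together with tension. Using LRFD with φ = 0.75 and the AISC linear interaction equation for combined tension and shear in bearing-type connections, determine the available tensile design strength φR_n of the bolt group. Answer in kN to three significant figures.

A_b = π·27²/4 = 572.6 mm²; f_rv = 637 × 1000 / (5 × 572.6) = 222.5 MPa.
F'_nt = 1.3 F_nt − (F_nt / φF_nv) f_rv = 1.3·780 − (780/(0.75·469))·222.5 = 520.6 MPa, capped at F_nt → F'_nt = 520.6 MPa.
R_n = F'_nt · A_b · n = 520.6 × 572.6 × 5 / 1000 = 1490 kN.
Design strength φR_n = 0.75 × 1490 = 1120 kN.

1120 kN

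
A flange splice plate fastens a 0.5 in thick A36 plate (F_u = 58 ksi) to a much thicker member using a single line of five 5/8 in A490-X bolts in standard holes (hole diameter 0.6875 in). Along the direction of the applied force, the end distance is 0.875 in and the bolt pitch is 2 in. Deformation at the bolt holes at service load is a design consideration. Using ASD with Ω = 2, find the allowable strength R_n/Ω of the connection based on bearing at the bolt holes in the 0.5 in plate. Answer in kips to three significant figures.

Per bolt r_n = 1.2 l_c t F_u ≤ 2.4 d t F_u; upper limit = 2.4 × 0.625 × 0.5 × 58 = 43.5 kips.
Edge bolt: l_c = 0.875 − 0.6875/2 = 0.5312 in → 1.2 × 0.5312 × 0.5 × 58 = 18.49 → r_n = 18.49 kips.
Interior bolts: l_c = 2 − 0.6875 = 1.312 in → 1.2 × 1.312 × 0.5 × 58 = 45.67 → r_n = 43.5 kips.
R_n = 1 × 18.49 + 4 × 43.5 = 192.5 kips.
Allowable strength R_n/Ω = 192.5 / 2 = 96.2 kips.

96.2 kips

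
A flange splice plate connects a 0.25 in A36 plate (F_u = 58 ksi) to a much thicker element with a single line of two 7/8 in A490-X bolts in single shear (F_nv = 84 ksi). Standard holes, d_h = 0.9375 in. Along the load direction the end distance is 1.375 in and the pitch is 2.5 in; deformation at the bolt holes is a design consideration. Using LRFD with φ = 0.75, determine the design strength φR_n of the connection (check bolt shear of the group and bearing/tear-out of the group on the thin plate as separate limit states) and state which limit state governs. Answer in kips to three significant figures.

Bolt shear: A_b = π·0.875²/4 = 0.6013 in²; R_n = 84 × 0.6013 × 2 × 1 = 101 kips → 0.75 × 101 = 75.8 kips.
Bearing (1.2 l_c t F_u ≤ 2.4 d t F_u): upper limit = 2.4·0.875·0.25·58 = 30.45 kips.
  Edge l_c = 1.375 − 0.9375/2 = 0.9062 → r_n = 15.77 kips; interior l_c = 2.5 − 0.9375 = 1.562 → r_n = 27.19 kips.
  R_n,bearing = 1·15.77 + 1·27.19 = 42.96 kips → 0.75 × 42.96 = 32.2 kips.
Bearing governs: 32.2 kips.

32.2 kips (bearing governs)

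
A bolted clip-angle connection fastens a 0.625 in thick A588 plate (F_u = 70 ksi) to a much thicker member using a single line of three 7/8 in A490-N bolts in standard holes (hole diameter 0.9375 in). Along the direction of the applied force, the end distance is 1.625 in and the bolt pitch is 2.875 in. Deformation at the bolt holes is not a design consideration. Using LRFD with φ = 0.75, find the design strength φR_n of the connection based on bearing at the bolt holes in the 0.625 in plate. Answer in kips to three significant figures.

Per bolt r_n = 1.5 l_c t F_u ≤ 3.0 d t F_u; upper limit = 3.0 × 0.875 × 0.625 × 70 = 114.8 kips.
Edge bolt: l_c = 1.625 − 0.9375/2 = 1.156 in → 1.5 × 1.156 × 0.625 × 70 = 75.88 → r_n = 75.88 kips.
Interior bolts: l_c = 2.875 − 0.9375 = 1.938 in → 1.5 × 1.938 × 0.625 × 70 = 127.1 → r_n = 114.8 kips.
R_n = 1 × 75.88 + 2 × 114.8 = 305.6 kips.
Design strength φR_n = 0.75 × 305.6 = 229 kips.

229 kips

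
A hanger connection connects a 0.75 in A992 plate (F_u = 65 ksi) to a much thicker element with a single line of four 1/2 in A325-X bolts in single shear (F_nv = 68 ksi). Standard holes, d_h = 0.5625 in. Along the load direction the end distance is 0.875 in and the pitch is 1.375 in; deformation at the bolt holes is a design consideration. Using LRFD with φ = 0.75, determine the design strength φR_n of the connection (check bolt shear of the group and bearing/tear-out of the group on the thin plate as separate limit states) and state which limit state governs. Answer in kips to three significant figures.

Bolt shear: A_b = π·0.5²/4 = 0.1963 in²; R_n = 68 × 0.1963 × 4 × 1 = 53.41 kips → 0.75 × 53.41 = 40.1 kips.
Bearing (1.2 l_c t F_u ≤ 2.4 d t F_u): upper limit = 2.4·0.5·0.75·65 = 58.5 kips.
  Edge l_c = 0.875 − 0.5625/2 = 0.5938 → r_n = 34.73 kips; interior l_c = 1.375 − 0.5625 = 0.8125 → r_n = 47.53 kips.
  R_n,bearing = 1·34.73 + 3·47.53 = 177.3 kips → 0.75 × 177.3 = 133 kips.
Bolt shear governs: 40.1 kips.

40.1 kips (bolt shear governs)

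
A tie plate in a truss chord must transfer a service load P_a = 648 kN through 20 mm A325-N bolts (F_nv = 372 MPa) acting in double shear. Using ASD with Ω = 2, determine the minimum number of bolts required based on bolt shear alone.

6 bolts

A_b = π·20²/4 = 314.2 mm².
Per-bolt allowable strength R_n/Ω = 372 × 314.2 × 2 / 1000 / 2 = 116.9 kN.
n ≥ 648 / 116.9 = 5.545 → use 6 bolts.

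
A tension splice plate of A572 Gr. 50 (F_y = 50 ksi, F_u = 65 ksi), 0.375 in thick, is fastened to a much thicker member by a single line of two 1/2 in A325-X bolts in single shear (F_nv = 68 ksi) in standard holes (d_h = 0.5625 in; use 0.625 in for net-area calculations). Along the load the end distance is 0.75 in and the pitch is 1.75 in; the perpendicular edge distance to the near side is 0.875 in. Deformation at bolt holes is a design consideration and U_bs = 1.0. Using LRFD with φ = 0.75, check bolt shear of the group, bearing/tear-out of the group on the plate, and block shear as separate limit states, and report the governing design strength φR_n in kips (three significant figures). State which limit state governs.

20 kips (bolt shear governs)

Bolt shear: A_b = π·0.5²/4 = 0.1963 in²; R_n = 68 × 0.1963 × 2 × 1 = 26.7 kips → 0.75 × 26.7 = 20 kips.
Bearing: edge l_c = 0.4688, r_n = 13.71 kips; interior l_c = 1.188, r_n = 29.25 kips; R_n = 13.71 + 1·29.25 = 42.96 kips → 32.2 kips.
Block shear: A_gv = 0.9375, A_nv = 0.5859, A_nt = 0.2109 in²; R_n = min(0.6F_uA_nv, 0.6F_yA_gv) + U_bs·F_u·A_nt = 36.56 kips → 27.4 kips.
Bolt shear governs: 20 kips.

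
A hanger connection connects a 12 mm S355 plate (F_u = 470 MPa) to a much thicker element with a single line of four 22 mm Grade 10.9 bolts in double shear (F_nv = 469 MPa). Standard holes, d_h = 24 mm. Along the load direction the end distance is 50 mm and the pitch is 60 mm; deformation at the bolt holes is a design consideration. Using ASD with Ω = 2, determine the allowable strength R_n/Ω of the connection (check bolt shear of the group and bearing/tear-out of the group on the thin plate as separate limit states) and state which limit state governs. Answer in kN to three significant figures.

Bolt shear: A_b = π·22²/4 = 380.1 mm²; R_n = 469 × 380.1 × 4 × 2 / 1000 = 1426 kN → 1426 / 2 = 713 kN.
Bearing (1.2 l_c t F_u ≤ 2.4 d t F_u): upper limit = 2.4·22·12·470 / 1000 = 297.8 kN.
  Edge l_c = 50 − 24/2 = 38 → r_n = 257.2 kN; interior l_c = 60 − 24 = 36 → r_n = 243.6 kN.
  R_n,bearing = 1·257.2 + 3·243.6 = 988.1 kN → 988.1 / 2 = 494 kN.
Bearing governs: 494 kN.

494 kN (bearing governs)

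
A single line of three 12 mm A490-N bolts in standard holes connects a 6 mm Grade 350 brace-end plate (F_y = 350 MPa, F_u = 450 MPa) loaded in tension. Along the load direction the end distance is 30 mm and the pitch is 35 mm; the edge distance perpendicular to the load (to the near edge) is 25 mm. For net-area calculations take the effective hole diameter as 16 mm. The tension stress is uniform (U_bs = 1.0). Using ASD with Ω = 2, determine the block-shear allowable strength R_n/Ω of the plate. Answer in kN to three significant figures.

Shear plane L_v = 30 + 2·35 = 100 mm; A_gv = 100 × 6 = 600 mm².
A_nv = (100 − 2.5·16) × 6 = 360 mm².
A_nt = (25 − 0.5·16) × 6 = 102 mm².
0.6 F_u A_nv = 97.2 kN; 0.6 F_y A_gv = 126 kN → shear rupture governs the shear term.
R_n = 97.2 + 1.0 × 450 × 102 / 1000 = 143.1 kN.
Allowable strength R_n/Ω = 143.1 / 2 = 71.5 kN.

71.5 kN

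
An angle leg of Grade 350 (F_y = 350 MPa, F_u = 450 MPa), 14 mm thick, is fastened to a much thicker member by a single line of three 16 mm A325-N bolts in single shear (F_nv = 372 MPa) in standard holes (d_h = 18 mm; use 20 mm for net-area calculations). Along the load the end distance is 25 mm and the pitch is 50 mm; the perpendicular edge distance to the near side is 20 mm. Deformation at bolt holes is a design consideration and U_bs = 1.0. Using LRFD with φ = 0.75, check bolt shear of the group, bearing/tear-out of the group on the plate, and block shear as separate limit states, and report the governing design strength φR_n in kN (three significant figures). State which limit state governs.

168 kN (bolt shear governs)

Bolt shear: A_b = π·16²/4 = 201.1 mm²; R_n = 372 × 201.1 × 3 × 1 / 1000 = 224.4 kN → 0.75 × 224.4 = 168 kN.
Bearing: edge l_c = 16, r_n = 121 kN; interior l_c = 32, r_n = 241.9 kN; R_n = 121 + 2·241.9 = 604.8 kN → 454 kN.
Block shear: A_gv = 1750, A_nv = 1050, A_nt = 140 mm²; R_n = min(0.6F_uA_nv, 0.6F_yA_gv) + U_bs·F_u·A_nt = 346.5 kN → 260 kN.
Bolt shear governs: 168 kN.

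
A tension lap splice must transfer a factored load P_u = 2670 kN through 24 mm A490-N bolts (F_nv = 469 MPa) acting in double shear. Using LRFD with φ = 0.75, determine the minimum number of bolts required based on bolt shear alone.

A_b = π·24²/4 = 452.4 mm².
Per-bolt design strength φR_n = 0.75 × 469 × 452.4 × 2 / 1000 = 318.3 kN.
n ≥ 2670 / 318.3 = 8.389 → use 9 bolts.

9 bolts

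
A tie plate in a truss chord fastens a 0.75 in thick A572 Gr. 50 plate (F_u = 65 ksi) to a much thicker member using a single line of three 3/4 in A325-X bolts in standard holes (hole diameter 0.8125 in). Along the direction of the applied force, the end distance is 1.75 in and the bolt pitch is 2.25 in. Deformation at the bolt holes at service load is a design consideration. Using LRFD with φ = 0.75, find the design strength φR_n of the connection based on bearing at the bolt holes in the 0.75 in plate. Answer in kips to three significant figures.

Per bolt r_n = 1.2 l_c t F_u ≤ 2.4 d t F_u; upper limit = 2.4 × 0.75 × 0.75 × 65 = 87.75 kips.
Edge bolt: l_c = 1.75 − 0.8125/2 = 1.344 in → 1.2 × 1.344 × 0.75 × 65 = 78.61 → r_n = 78.61 kips.
Interior bolts: l_c = 2.25 − 0.8125 = 1.438 in → 1.2 × 1.438 × 0.75 × 65 = 84.09 → r_n = 84.09 kips.
R_n = 1 × 78.61 + 2 × 84.09 = 246.8 kips.
Design strength φR_n = 0.75 × 246.8 = 185 kips.

185 kips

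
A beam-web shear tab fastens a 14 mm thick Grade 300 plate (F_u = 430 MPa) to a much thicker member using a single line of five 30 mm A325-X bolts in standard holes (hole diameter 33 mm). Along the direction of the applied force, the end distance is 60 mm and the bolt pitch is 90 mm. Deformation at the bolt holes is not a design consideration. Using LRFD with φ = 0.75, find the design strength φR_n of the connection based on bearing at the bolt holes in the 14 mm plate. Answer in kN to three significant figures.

Per bolt r_n = 1.5 l_c t F_u ≤ 3.0 d t F_u; upper limit = 3.0 × 30 × 14 × 430 / 1000 = 541.8 kN.
Edge bolt: l_c = 60 − 33/2 = 43.5 mm → 1.5 × 43.5 × 14 × 430 / 1000 = 392.8 → r_n = 392.8 kN.
Interior bolts: l_c = 90 − 33 = 57 mm → 1.5 × 57 × 14 × 430 / 1000 = 514.7 → r_n = 514.7 kN.
R_n = 1 × 392.8 + 4 × 514.7 = 2452 kN.
Design strength φR_n = 0.75 × 2452 = 1840 kN.

1840 kN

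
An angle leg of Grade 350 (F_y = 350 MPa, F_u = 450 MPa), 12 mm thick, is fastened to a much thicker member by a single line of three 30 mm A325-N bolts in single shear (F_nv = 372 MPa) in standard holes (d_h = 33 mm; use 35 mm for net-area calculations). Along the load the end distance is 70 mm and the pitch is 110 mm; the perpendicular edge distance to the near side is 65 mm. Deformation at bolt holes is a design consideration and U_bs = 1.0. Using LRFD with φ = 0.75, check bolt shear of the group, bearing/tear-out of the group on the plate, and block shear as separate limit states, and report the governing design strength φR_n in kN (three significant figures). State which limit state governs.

Bolt shear: A_b = π·30²/4 = 706.9 mm²; R_n = 372 × 706.9 × 3 × 1 / 1000 = 788.9 kN → 0.75 × 788.9 = 592 kN.
Bearing: edge l_c = 53.5, r_n = 346.7 kN; interior l_c = 77, r_n = 388.8 kN; R_n = 346.7 + 2·388.8 = 1124 kN → 843 kN.
Block shear: A_gv = 3480, A_nv = 2430, A_nt = 570 mm²; R_n = min(0.6F_uA_nv, 0.6F_yA_gv) + U_bs·F_u·A_nt = 912.6 kN → 684 kN.
Bolt shear governs: 592 kN.

592 kN (bolt shear governs)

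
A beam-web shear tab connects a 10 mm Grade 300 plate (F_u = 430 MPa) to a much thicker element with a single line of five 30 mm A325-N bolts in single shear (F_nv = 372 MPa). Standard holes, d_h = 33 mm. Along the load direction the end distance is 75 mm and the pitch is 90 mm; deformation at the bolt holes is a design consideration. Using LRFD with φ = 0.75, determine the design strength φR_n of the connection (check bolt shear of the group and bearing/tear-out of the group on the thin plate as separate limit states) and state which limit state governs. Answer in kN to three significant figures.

986 kN (bolt shear governs)

Bolt shear: A_b = π·30²/4 = 706.9 mm²; R_n = 372 × 706.9 × 5 × 1 / 1000 = 1315 kN → 0.75 × 1315 = 986 kN.
Bearing (1.2 l_c t F_u ≤ 2.4 d t F_u): upper limit = 2.4·30·10·430 / 1000 = 309.6 kN.
  Edge l_c = 75 − 33/2 = 58.5 → r_n = 301.9 kN; interior l_c = 90 − 33 = 57 → r_n = 294.1 kN.
  R_n,bearing = 1·301.9 + 4·294.1 = 1478 kN → 0.75 × 1478 = 1110 kN.
Bolt shear governs: 986 kN.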